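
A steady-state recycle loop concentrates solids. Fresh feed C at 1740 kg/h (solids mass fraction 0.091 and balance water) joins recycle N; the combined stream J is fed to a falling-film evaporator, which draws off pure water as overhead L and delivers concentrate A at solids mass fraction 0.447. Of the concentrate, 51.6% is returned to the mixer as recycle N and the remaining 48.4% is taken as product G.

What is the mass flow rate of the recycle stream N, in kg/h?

Overall solids balance (none leaves overhead): solids in fresh feed = solids in product, i.e. 1740×0.091 = (1−0.516)·A·0.447.
A = 158.34/(0.447×0.484) = 731.88 kg/h.
Recycle N = 0.516×731.88 = 377.65 kg/h.

377.6 kg/h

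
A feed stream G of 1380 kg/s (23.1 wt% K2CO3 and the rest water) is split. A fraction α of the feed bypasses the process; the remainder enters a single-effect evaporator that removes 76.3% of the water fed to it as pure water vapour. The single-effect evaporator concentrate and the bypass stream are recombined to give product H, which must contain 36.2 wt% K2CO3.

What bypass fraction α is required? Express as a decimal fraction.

0.383

All 1380×0.231 = 318.78 kg/s of K2CO3 reaches H, so H = 318.78/0.362 = 880.61 kg/s and vapour = 499.39 kg/s.
The evaporator receives (1−α)·1380 of feed at 0.769 water and removes 0.763 of that water:
0.763×0.769×(1−α)×1380 = 499.39
(1−α) = 499.39/809.71 = 0.6168;  α = 0.3832.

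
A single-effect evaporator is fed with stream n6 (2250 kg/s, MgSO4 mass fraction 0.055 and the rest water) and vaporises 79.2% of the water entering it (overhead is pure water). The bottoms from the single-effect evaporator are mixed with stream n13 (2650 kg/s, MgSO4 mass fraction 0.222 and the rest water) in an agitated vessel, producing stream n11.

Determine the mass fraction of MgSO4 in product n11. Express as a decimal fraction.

Vapour removed = 0.792×0.945×2250 = 1684 kg/s; concentrate = 566.01 kg/s.
MgSO4 reaching the mixer = 123.75 (from concentrate) + 2650×0.222 = 712.05 kg/s.
Product flow = 566.01 + 2650 = 3216 kg/s; MgSO4 fraction = 0.221.

0.221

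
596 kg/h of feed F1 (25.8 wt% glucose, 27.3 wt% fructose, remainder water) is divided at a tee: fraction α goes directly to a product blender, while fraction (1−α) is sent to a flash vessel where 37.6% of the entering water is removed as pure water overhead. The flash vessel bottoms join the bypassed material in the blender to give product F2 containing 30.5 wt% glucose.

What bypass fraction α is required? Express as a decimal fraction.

All 596×0.258 = 153.77 kg/h of glucose reaches F2, so F2 = 153.77/0.305 = 504.16 kg/h and vapour = 91.843 kg/h.
The evaporator receives (1−α)·596 of feed at 0.469 water and removes 0.376 of that water:
0.376×0.469×(1−α)×596 = 91.843
(1−α) = 91.843/105.1 = 0.8739;  α = 0.1261.

0.126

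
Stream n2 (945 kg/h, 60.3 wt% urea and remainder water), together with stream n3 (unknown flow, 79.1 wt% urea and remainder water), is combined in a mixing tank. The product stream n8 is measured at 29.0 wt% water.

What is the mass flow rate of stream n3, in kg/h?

1248 kg/h

Let n3 be the unknown flow. Total out = 945 + n3.
water balance: 375.17 + 0.209·n3 = 0.290·(945 + n3)
(0.209 − 0.290)·n3 = 0.290×945 − 375.17 = -101.12
n3 = -101.12 / -0.081 = 1248.3 kg/h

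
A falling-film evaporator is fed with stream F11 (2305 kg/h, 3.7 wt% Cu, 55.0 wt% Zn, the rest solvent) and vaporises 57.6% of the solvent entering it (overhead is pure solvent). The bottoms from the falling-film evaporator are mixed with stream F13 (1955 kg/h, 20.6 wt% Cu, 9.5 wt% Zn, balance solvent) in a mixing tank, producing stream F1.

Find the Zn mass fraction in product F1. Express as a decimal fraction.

Vapour removed = 0.576×0.413×2305 = 548.33 kg/h; concentrate = 1756.7 kg/h.
Zn reaching the mixer = 1267.8 (from concentrate) + 1955×0.095 = 1453.5 kg/h.
Product flow = 1756.7 + 1955 = 3711.7 kg/h; Zn fraction = 0.392.

0.392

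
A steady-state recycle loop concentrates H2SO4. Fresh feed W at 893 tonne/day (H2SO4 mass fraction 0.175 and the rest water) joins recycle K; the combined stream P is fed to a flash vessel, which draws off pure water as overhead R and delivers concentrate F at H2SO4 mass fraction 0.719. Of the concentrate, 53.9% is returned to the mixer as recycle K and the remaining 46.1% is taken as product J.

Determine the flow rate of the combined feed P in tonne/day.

Overall H2SO4 balance (none leaves overhead): H2SO4 in fresh feed = H2SO4 in product, i.e. 893×0.175 = (1−0.539)·F·0.719.
F = 156.27/(0.719×0.461) = 471.48 tonne/day.
Recycle K = 0.539×471.48 = 254.13 tonne/day.
Combined feed P = 893 + 254.13 = 1147.1 tonne/day.

1147 tonne/day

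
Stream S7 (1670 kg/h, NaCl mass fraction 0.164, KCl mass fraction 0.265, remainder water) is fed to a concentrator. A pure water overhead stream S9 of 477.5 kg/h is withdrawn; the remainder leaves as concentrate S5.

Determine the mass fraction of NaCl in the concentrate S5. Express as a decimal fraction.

NaCl is not removed: 1670×0.164 = 273.88 kg/h of NaCl enters S5.
Concentrate = 1670 − 477.5 = 1192.5 kg/h.
Mass fraction = 273.88/1192.5 = 0.230.

0.230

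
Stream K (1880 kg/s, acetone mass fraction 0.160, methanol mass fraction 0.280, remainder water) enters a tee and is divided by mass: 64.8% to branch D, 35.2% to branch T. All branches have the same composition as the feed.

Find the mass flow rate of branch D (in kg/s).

1218 kg/s

Branch D flow = 0.648×1880 = 1218.2 kg/s.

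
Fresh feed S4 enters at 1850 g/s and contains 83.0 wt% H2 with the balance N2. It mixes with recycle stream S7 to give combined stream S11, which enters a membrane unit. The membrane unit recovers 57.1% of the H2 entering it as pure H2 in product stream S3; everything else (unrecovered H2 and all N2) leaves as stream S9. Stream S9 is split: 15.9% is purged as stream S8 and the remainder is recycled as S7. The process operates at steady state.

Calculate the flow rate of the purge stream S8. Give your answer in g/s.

N2 enters only via S4 and leaves only via the purge: 1850×0.170 = 0.159×(N2 in S9), and the membrane unit passes all N2, so N2 in S11 = N2 in S9 = 1978 g/s.
H2 in S11: m_A = 1850×0.830 + (1−0.159)·(1−0.571)·m_A, so m_A = 1535.5/0.6392 = 2402.2 g/s.
S9 = (1−0.571)×2402.2 + 1978 = 3008.5 g/s.
Purge S8 = 0.159×3008.5 = 478.36 g/s.

478.4 g/s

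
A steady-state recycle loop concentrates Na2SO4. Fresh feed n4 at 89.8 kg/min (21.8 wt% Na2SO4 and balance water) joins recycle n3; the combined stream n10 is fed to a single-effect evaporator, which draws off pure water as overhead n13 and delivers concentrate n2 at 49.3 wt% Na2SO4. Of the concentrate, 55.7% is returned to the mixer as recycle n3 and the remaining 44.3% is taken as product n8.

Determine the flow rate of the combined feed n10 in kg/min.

Overall Na2SO4 balance (none leaves overhead): Na2SO4 in fresh feed = Na2SO4 in product, i.e. 89.8×0.218 = (1−0.557)·n2·0.493.
n2 = 19.576/(0.493×0.443) = 89.636 kg/min.
Recycle n3 = 0.557×89.636 = 49.927 kg/min.
Combined feed n10 = 89.8 + 49.927 = 139.73 kg/min.

139.7 kg/min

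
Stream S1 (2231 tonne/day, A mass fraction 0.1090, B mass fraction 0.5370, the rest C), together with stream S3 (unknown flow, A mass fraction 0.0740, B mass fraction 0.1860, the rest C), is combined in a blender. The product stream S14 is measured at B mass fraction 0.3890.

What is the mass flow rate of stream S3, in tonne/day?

1627 tonne/day

Let S3 be the unknown flow. Total out = 2231 + S3.
B balance: 1198 + 0.186·S3 = 0.389·(2231 + S3)
(0.186 − 0.389)·S3 = 0.389×2231 − 1198 = -330.19
S3 = -330.19 / -0.203 = 1626.5 tonne/day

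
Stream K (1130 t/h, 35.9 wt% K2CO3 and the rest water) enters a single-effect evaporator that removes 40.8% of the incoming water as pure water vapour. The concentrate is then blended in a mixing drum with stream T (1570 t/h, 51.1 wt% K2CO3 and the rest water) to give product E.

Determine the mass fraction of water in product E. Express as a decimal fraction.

Vapour removed = 0.408×0.641×1130 = 295.53 t/h; concentrate = 834.47 t/h.
water reaching the mixer = 428.8 (from concentrate) + 1570×0.489 = 1196.5 t/h.
Product flow = 834.47 + 1570 = 2404.5 t/h; water fraction = 0.498.

0.498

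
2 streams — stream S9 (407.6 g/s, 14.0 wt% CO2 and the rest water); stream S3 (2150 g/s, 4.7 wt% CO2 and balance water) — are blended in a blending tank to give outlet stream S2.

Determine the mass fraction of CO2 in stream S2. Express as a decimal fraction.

Total flow out = 407.6 + 2150 = 2557.6 g/s.
CO2 in = 407.6×0.140 + 2150×0.047 = 158.11 g/s.
CO2 mass fraction in S2 = 158.11/2557.6 = 0.0618.

0.0618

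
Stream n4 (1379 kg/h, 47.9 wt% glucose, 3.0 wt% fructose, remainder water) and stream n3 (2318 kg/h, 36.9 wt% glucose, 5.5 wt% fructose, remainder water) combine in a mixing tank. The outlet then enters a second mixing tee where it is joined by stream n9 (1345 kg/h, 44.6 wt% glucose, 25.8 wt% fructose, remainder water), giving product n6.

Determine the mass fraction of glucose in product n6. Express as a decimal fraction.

Overall, product flow = 5042 kg/h.
glucose in = 1379×0.479 + 2318×0.369 + 1345×0.446 = 2115.8 kg/h.
glucose fraction in n6 = 0.4196.

0.4196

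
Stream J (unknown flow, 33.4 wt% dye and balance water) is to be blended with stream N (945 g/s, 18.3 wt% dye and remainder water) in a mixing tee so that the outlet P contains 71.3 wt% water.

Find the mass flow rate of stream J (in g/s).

2091 g/s

Let J be the unknown flow. Total out = 945 + J.
water balance: 772.06 + 0.666·J = 0.713·(945 + J)
(0.666 − 0.713)·J = 0.713×945 − 772.06 = -98.28
J = -98.28 / -0.047 = 2091.1 g/s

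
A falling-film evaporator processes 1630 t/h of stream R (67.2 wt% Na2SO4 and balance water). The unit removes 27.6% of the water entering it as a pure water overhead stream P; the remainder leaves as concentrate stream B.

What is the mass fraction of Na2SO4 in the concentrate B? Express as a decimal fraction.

0.739

Na2SO4 is not removed: 1630×0.672 = 1095.4 t/h of Na2SO4 enters B.
water entering = 1630×0.328 = 534.64 t/h; overhead removed = 0.276×534.64 = 147.56 t/h.
Concentrate = 1630 − 147.56 = 1482.4 t/h.
Mass fraction = 1095.4/1482.4 = 0.739.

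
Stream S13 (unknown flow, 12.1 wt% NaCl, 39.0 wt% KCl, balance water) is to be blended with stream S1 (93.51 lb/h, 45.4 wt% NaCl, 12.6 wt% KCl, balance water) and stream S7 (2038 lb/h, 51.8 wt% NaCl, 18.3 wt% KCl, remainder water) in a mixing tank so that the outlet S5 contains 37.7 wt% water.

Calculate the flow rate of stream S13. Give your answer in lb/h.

1383 lb/h

Let S13 be the unknown flow. Total out = 2131.5 + S13.
water balance: 648.64 + 0.489·S13 = 0.377·(2131.5 + S13)
(0.489 − 0.377)·S13 = 0.377×2131.5 − 648.64 = 154.94
S13 = 154.94 / 0.112 = 1383.4 lb/h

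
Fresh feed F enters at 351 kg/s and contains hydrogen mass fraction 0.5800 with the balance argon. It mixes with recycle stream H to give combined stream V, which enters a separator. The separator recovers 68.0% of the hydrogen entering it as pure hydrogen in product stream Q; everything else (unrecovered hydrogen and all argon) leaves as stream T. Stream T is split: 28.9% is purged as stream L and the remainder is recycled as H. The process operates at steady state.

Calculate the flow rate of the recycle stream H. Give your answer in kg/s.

argon enters only via F and leaves only via the purge: 351×0.420 = 0.289×(argon in T), and the separator passes all argon, so argon in V = argon in T = 510.1 kg/s.
hydrogen in V: m_A = 351×0.580 + (1−0.289)·(1−0.680)·m_A, so m_A = 203.58/0.7725 = 263.54 kg/s.
T = (1−0.680)×263.54 + 510.1 = 594.44 kg/s.
Recycle H = (1−0.289)×594.44 = 422.64 kg/s.

422.6 kg/s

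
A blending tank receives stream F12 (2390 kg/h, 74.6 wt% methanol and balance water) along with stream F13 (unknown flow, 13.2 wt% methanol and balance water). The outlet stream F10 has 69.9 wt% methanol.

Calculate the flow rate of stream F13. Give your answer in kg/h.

198.1 kg/h

Let F13 be the unknown flow. Total out = 2390 + F13.
methanol balance: 1782.9 + 0.132·F13 = 0.699·(2390 + F13)
(0.132 − 0.699)·F13 = 0.699×2390 − 1782.9 = -112.33
F13 = -112.33 / -0.567 = 198.11 kg/h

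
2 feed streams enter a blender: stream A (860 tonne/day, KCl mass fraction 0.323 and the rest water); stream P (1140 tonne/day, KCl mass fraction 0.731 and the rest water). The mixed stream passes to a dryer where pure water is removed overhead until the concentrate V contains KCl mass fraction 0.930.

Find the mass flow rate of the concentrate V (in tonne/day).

KCl entering = 860×0.323 + 1140×0.731 = 1111.1 tonne/day.
All KCl reports to V, so V = 1111.1/0.930 = 1194.8 tonne/day.

1195 tonne/day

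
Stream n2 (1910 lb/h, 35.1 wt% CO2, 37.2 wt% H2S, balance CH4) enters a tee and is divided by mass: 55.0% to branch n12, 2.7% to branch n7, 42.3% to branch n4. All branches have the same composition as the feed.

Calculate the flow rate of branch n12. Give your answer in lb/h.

1050 lb/h

Branch n12 flow = 0.550×1910 = 1050.5 lb/h.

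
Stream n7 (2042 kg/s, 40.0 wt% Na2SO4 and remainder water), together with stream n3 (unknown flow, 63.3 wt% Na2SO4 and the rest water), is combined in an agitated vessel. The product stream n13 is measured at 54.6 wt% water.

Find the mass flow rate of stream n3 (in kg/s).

616 kg/s

Let n3 be the unknown flow. Total out = 2042 + n3.
water balance: 1225.2 + 0.367·n3 = 0.546·(2042 + n3)
(0.367 − 0.546)·n3 = 0.546×2042 − 1225.2 = -110.27
n3 = -110.27 / -0.179 = 616.02 kg/s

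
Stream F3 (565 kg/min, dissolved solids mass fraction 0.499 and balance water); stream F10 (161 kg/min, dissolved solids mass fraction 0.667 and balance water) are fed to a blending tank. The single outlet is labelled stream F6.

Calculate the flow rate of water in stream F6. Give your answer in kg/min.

336.7 kg/min

water out = water in = 565×0.501 + 161×0.333 = 336.68 kg/min.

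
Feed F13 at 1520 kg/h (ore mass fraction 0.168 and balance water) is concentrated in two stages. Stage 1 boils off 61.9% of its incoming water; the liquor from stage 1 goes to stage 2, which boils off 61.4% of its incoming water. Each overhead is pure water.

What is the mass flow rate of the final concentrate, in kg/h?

441.3 kg/h

water in feed = 1520×0.832 = 1264.6 kg/h.
After stage 1: water left = (1−0.619)×1264.6 = 481.83; stream total = 737.19 kg/h.
After stage 2: water left = (1−0.614)×481.83 = 185.99; final concentrate = 441.35 kg/h.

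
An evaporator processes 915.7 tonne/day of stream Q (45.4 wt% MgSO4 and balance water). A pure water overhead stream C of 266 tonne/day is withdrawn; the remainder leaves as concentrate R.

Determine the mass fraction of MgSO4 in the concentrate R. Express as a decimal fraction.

0.6399

MgSO4 is not removed: 915.7×0.454 = 415.73 tonne/day of MgSO4 enters R.
Concentrate = 915.7 − 266 = 649.7 tonne/day.
Mass fraction = 415.73/649.7 = 0.6399.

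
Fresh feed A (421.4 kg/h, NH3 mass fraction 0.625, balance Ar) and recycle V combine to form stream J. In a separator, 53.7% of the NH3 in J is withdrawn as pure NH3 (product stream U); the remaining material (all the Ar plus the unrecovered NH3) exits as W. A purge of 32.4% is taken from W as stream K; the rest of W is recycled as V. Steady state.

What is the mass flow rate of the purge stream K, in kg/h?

Ar enters only via A and leaves only via the purge: 421.4×0.375 = 0.324×(Ar in W), and the separator passes all Ar, so Ar in J = Ar in W = 487.73 kg/h.
NH3 in J: m_A = 421.4×0.625 + (1−0.324)·(1−0.537)·m_A, so m_A = 263.38/0.6870 = 383.36 kg/h.
W = (1−0.537)×383.36 + 487.73 = 665.23 kg/h.
Purge K = 0.324×665.23 = 215.53 kg/h.

215.5 kg/h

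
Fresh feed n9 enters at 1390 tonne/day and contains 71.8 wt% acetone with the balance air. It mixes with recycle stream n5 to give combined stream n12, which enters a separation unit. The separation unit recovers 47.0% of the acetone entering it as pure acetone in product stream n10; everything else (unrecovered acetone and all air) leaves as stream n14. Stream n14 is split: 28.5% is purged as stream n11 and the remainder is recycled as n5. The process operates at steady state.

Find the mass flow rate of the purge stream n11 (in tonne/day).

air enters only via n9 and leaves only via the purge: 1390×0.282 = 0.285×(air in n14), and the separation unit passes all air, so air in n12 = air in n14 = 1375.4 tonne/day.
acetone in n12: m_A = 1390×0.718 + (1−0.285)·(1−0.470)·m_A, so m_A = 998.02/0.6210 = 1607 tonne/day.
n14 = (1−0.470)×1607 + 1375.4 = 2227.1 tonne/day.
Purge n11 = 0.285×2227.1 = 634.72 tonne/day.

634.7 tonne/day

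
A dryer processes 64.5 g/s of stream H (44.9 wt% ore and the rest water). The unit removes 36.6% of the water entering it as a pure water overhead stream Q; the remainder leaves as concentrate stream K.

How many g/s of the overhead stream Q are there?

13.01 g/s

water entering = 64.5×0.551 = 35.54 g/s; overhead removed = 0.366×35.54 = 13.007 g/s.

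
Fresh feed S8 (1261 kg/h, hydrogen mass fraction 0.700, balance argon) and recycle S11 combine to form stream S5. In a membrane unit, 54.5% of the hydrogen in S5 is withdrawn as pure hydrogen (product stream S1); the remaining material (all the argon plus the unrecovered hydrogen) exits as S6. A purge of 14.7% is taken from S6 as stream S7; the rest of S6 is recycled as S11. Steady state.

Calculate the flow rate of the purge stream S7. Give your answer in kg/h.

argon enters only via S8 and leaves only via the purge: 1261×0.300 = 0.147×(argon in S6), and the membrane unit passes all argon, so argon in S5 = argon in S6 = 2573.5 kg/h.
hydrogen in S5: m_A = 1261×0.700 + (1−0.147)·(1−0.545)·m_A, so m_A = 882.7/0.6119 = 1442.6 kg/h.
S6 = (1−0.545)×1442.6 + 2573.5 = 3229.8 kg/h.
Purge S7 = 0.147×3229.8 = 474.79 kg/h.

474.8 kg/h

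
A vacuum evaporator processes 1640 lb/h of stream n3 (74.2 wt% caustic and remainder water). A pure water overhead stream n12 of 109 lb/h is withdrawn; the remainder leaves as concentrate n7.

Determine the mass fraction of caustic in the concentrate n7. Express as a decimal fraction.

0.7948

caustic is not removed: 1640×0.742 = 1216.9 lb/h of caustic enters n7.
Concentrate = 1640 − 109 = 1531 lb/h.
Mass fraction = 1216.9/1531 = 0.7948.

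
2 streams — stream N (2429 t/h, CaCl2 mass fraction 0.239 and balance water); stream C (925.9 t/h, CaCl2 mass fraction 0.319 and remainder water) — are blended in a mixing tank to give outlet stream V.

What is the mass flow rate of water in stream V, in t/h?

water out = water in = 2429×0.761 + 925.9×0.681 = 2479 t/h.

2479 t/h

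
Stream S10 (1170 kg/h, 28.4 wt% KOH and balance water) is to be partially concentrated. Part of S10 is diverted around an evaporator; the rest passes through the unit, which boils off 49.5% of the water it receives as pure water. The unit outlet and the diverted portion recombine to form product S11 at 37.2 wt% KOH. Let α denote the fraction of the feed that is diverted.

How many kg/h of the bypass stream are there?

All 1170×0.284 = 332.28 kg/h of KOH reaches S11, so S11 = 332.28/0.372 = 893.23 kg/h and vapour = 276.77 kg/h.
The evaporator receives (1−α)·1170 of feed at 0.716 water and removes 0.495 of that water:
0.495×0.716×(1−α)×1170 = 276.77
(1−α) = 276.77/414.67 = 0.6675;  α = 0.3325.
Bypass flow = 0.3325×1170 = 389.08 kg/h.

389.1 kg/h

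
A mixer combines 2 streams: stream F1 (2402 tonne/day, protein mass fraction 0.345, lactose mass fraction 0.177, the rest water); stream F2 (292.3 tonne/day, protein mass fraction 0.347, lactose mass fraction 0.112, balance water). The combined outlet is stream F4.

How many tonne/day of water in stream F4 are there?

1306 tonne/day

water out = water in = 2402×0.478 + 292.3×0.541 = 1306.3 tonne/day.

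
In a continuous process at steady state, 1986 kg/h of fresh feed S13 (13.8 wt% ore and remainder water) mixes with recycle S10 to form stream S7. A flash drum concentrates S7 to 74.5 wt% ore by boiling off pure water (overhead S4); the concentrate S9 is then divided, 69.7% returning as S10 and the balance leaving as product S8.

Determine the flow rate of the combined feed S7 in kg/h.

Overall ore balance (none leaves overhead): ore in fresh feed = ore in product, i.e. 1986×0.138 = (1−0.697)·S9·0.745.
S9 = 274.07/(0.745×0.303) = 1214.1 kg/h.
Recycle S10 = 0.697×1214.1 = 846.24 kg/h.
Combined feed S7 = 1986 + 846.24 = 2832.2 kg/h.

2832 kg/h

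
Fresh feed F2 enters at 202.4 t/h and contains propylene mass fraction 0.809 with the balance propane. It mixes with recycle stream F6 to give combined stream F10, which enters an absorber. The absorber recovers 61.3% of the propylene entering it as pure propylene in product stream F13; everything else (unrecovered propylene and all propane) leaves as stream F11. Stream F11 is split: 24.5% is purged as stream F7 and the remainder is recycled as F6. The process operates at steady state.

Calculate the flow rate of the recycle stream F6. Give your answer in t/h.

propane enters only via F2 and leaves only via the purge: 202.4×0.191 = 0.245×(propane in F11), and the absorber passes all propane, so propane in F10 = propane in F11 = 157.79 t/h.
propylene in F10: m_A = 202.4×0.809 + (1−0.245)·(1−0.613)·m_A, so m_A = 163.74/0.7078 = 231.33 t/h.
F11 = (1−0.613)×231.33 + 157.79 = 247.32 t/h.
Recycle F6 = (1−0.245)×247.32 = 186.72 t/h.

186.7 t/h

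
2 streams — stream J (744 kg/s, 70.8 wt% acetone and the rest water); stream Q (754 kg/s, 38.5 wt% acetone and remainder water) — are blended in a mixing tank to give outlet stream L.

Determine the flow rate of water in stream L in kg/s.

681 kg/s

water out = water in = 744×0.292 + 754×0.615 = 680.96 kg/s.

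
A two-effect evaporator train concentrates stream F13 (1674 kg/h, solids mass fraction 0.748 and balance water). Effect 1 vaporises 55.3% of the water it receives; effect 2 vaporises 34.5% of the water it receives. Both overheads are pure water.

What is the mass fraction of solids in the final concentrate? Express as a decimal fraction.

0.910

water in feed = 1674×0.252 = 421.85 kg/h.
After stage 1: water left = (1−0.553)×421.85 = 188.57; stream total = 1440.7 kg/h.
After stage 2: water left = (1−0.345)×188.57 = 123.51; final concentrate = 1375.7 kg/h.
solids fraction = 1252.2/1375.7 = 0.910.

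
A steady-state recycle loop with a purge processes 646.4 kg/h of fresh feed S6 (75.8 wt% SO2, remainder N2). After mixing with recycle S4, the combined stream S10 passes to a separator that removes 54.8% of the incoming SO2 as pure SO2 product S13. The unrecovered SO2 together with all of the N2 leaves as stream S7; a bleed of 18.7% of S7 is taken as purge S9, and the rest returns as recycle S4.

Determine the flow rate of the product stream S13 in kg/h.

SO2 in S10: m_A = 646.4×0.758 + (1−0.187)·(1−0.548)·m_A, so m_A = 489.97/0.6325 = 774.63 kg/h.
Product S13 = 0.548×774.63 = 424.5 kg/h.

424.5 kg/h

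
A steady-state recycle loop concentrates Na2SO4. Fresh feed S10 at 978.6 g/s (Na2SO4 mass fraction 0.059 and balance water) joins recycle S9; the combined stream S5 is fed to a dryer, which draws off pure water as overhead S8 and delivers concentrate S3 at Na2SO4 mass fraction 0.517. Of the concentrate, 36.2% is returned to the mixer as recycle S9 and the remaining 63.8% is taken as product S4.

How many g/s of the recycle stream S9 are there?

Overall Na2SO4 balance (none leaves overhead): Na2SO4 in fresh feed = Na2SO4 in product, i.e. 978.6×0.059 = (1−0.362)·S3·0.517.
S3 = 57.737/(0.517×0.638) = 175.04 g/s.
Recycle S9 = 0.362×175.04 = 63.366 g/s.

63.37 g/s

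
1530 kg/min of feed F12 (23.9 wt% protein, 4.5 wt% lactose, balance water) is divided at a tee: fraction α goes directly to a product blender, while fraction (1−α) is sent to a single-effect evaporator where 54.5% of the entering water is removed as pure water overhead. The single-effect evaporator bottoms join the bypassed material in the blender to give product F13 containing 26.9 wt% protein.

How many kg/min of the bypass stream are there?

1093 kg/min

All 1530×0.239 = 365.67 kg/min of protein reaches F13, so F13 = 365.67/0.269 = 1359.4 kg/min and vapour = 170.63 kg/min.
The evaporator receives (1−α)·1530 of feed at 0.716 water and removes 0.545 of that water:
0.545×0.716×(1−α)×1530 = 170.63
(1−α) = 170.63/597.04 = 0.2858;  α = 0.7142.
Bypass flow = 0.7142×1530 = 1092.7 kg/min.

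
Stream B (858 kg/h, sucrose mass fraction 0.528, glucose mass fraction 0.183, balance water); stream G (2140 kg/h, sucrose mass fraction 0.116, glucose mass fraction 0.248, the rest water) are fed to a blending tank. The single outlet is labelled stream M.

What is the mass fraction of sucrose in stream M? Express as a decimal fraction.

0.234

Total flow out = 858 + 2140 = 2998 kg/h.
sucrose in = 858×0.528 + 2140×0.116 = 701.26 kg/h.
sucrose mass fraction in M = 701.26/2998 = 0.234.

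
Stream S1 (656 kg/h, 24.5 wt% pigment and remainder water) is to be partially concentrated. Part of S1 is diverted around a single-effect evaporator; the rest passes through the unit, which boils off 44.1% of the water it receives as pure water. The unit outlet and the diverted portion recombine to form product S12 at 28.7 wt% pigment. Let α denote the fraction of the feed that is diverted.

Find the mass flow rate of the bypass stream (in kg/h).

367.7 kg/h

All 656×0.245 = 160.72 kg/h of pigment reaches S12, so S12 = 160.72/0.287 = 560 kg/h and vapour = 96 kg/h.
The evaporator receives (1−α)·656 of feed at 0.755 water and removes 0.441 of that water:
0.441×0.755×(1−α)×656 = 96
(1−α) = 96/218.42 = 0.4395;  α = 0.5605.
Bypass flow = 0.5605×656 = 367.67 kg/h.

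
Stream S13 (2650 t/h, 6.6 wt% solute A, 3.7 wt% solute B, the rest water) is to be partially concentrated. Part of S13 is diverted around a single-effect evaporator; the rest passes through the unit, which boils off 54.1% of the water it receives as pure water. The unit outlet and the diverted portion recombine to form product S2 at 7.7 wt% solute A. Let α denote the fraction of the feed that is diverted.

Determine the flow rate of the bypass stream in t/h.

1870 t/h

All 2650×0.066 = 174.9 t/h of solute A reaches S2, so S2 = 174.9/0.077 = 2271.4 t/h and vapour = 378.57 t/h.
The evaporator receives (1−α)·2650 of feed at 0.897 water and removes 0.541 of that water:
0.541×0.897×(1−α)×2650 = 378.57
(1−α) = 378.57/1286 = 0.2944;  α = 0.7056.
Bypass flow = 0.7056×2650 = 1869.9 t/h.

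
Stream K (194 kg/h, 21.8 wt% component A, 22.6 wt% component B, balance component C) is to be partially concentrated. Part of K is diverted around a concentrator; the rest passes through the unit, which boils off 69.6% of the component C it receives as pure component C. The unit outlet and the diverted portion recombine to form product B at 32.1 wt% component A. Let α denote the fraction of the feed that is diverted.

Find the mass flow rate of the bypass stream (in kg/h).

33.14 kg/h

All 194×0.218 = 42.292 kg/h of component A reaches B, so B = 42.292/0.321 = 131.75 kg/h and vapour = 62.249 kg/h.
The evaporator receives (1−α)·194 of feed at 0.556 component C and removes 0.696 of that component C:
0.696×0.556×(1−α)×194 = 62.249
(1−α) = 62.249/75.073 = 0.8292;  α = 0.1708.
Bypass flow = 0.1708×194 = 33.139 kg/h.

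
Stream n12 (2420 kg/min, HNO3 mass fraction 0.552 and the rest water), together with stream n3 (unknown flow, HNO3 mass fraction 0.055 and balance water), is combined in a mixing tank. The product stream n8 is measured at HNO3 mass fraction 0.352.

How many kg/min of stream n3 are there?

Let n3 be the unknown flow. Total out = 2420 + n3.
HNO3 balance: 1335.8 + 0.055·n3 = 0.352·(2420 + n3)
(0.055 − 0.352)·n3 = 0.352×2420 − 1335.8 = -484
n3 = -484 / -0.297 = 1629.6 kg/min

1630 kg/min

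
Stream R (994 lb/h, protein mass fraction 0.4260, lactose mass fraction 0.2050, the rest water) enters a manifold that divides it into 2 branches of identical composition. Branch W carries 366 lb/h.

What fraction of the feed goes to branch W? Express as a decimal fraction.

Fraction to W = 366/994 = 0.3682.

0.368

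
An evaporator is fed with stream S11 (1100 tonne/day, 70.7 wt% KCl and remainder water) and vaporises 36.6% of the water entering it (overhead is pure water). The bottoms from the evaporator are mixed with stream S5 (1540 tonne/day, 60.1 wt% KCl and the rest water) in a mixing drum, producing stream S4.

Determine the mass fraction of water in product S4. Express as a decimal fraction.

0.3247

Vapour removed = 0.366×0.293×1100 = 117.96 tonne/day; concentrate = 982.04 tonne/day.
water reaching the mixer = 204.34 (from concentrate) + 1540×0.399 = 818.8 tonne/day.
Product flow = 982.04 + 1540 = 2522 tonne/day; water fraction = 0.3247.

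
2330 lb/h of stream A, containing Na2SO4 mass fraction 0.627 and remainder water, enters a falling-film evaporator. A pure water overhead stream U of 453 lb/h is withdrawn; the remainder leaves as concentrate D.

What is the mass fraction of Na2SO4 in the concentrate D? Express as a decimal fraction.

Na2SO4 is not removed: 2330×0.627 = 1460.9 lb/h of Na2SO4 enters D.
Concentrate = 2330 − 453 = 1877 lb/h.
Mass fraction = 1460.9/1877 = 0.778.

0.778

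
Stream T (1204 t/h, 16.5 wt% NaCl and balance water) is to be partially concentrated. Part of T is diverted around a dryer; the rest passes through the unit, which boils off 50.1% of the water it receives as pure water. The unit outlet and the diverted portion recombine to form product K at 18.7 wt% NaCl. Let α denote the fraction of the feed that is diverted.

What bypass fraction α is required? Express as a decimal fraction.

0.719

All 1204×0.165 = 198.66 t/h of NaCl reaches K, so K = 198.66/0.187 = 1062.4 t/h and vapour = 141.65 t/h.
The evaporator receives (1−α)·1204 of feed at 0.835 water and removes 0.501 of that water:
0.501×0.835×(1−α)×1204 = 141.65
(1−α) = 141.65/503.68 = 0.2812;  α = 0.7188.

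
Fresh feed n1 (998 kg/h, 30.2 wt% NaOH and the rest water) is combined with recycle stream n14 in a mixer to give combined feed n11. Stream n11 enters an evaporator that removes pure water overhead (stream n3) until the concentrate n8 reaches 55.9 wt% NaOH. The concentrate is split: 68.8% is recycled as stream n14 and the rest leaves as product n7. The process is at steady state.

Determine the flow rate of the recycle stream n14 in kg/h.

Overall NaOH balance (none leaves overhead): NaOH in fresh feed = NaOH in product, i.e. 998×0.302 = (1−0.688)·n8·0.559.
n8 = 301.4/(0.559×0.312) = 1728.1 kg/h.
Recycle n14 = 0.688×1728.1 = 1188.9 kg/h.

1189 kg/h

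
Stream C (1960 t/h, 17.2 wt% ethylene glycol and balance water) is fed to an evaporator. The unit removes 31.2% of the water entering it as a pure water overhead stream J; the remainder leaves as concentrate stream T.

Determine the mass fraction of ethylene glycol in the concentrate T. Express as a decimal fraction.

ethylene glycol is not removed: 1960×0.172 = 337.12 t/h of ethylene glycol enters T.
water entering = 1960×0.828 = 1622.9 t/h; overhead removed = 0.312×1622.9 = 506.34 t/h.
Concentrate = 1960 − 506.34 = 1453.7 t/h.
Mass fraction = 337.12/1453.7 = 0.232.

0.232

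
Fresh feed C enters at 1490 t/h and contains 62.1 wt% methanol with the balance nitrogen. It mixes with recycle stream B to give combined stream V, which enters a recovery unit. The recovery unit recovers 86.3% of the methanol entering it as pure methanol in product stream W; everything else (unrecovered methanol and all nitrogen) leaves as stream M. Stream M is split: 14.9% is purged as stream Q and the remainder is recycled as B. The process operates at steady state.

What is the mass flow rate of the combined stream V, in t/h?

nitrogen enters only via C and leaves only via the purge: 1490×0.379 = 0.149×(nitrogen in M), and the recovery unit passes all nitrogen, so nitrogen in V = nitrogen in M = 3790 t/h.
methanol in V: m_A = 1490×0.621 + (1−0.149)·(1−0.863)·m_A, so m_A = 925.29/0.8834 = 1047.4 t/h.
V = 1047.4 + 3790 = 4837.4 t/h.

4837 t/h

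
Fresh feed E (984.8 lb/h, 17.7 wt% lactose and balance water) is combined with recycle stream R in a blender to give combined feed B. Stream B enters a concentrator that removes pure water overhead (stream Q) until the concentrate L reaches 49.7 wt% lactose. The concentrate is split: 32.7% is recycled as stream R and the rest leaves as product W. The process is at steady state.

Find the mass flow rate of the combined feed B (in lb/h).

Overall lactose balance (none leaves overhead): lactose in fresh feed = lactose in product, i.e. 984.8×0.177 = (1−0.327)·L·0.497.
L = 174.31/(0.497×0.673) = 521.13 lb/h.
Recycle R = 0.327×521.13 = 170.41 lb/h.
Combined feed B = 984.8 + 170.41 = 1155.2 lb/h.

1155 lb/h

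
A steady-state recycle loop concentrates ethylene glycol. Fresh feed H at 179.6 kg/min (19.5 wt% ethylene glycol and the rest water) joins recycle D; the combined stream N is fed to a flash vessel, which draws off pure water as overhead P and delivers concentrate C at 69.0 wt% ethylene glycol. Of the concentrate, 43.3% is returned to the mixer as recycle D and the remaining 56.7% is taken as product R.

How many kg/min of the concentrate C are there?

89.52 kg/min

Overall ethylene glycol balance (none leaves overhead): ethylene glycol in fresh feed = ethylene glycol in product, i.e. 179.6×0.195 = (1−0.433)·C·0.690.
C = 35.022/(0.690×0.567) = 89.518 kg/min.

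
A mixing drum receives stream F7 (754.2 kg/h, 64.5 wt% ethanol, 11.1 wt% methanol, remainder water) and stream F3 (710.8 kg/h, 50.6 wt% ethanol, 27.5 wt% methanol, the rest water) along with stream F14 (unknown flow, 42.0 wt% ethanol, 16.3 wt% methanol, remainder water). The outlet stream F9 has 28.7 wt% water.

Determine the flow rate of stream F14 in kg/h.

621.3 kg/h

Let F14 be the unknown flow. Total out = 1465 + F14.
water balance: 339.69 + 0.417·F14 = 0.287·(1465 + F14)
(0.417 − 0.287)·F14 = 0.287×1465 − 339.69 = 80.765
F14 = 80.765 / 0.130 = 621.27 kg/h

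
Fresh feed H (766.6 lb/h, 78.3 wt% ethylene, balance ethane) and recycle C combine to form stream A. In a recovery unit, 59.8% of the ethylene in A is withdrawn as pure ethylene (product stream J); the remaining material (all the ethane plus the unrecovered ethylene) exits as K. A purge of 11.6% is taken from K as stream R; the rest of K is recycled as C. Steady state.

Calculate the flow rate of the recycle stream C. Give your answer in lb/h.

1599 lb/h

ethane enters only via H and leaves only via the purge: 766.6×0.217 = 0.116×(ethane in K), and the recovery unit passes all ethane, so ethane in A = ethane in K = 1434.1 lb/h.
ethylene in A: m_A = 766.6×0.783 + (1−0.116)·(1−0.598)·m_A, so m_A = 600.25/0.6446 = 931.15 lb/h.
K = (1−0.598)×931.15 + 1434.1 = 1808.4 lb/h.
Recycle C = (1−0.116)×1808.4 = 1598.6 lb/h.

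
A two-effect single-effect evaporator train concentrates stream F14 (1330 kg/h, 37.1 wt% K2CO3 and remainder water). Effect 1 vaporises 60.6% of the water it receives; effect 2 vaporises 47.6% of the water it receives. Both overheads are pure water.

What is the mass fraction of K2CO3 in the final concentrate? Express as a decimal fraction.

0.741

water in feed = 1330×0.629 = 836.57 kg/h.
After stage 1: water left = (1−0.606)×836.57 = 329.61; stream total = 823.04 kg/h.
After stage 2: water left = (1−0.476)×329.61 = 172.71; final concentrate = 666.14 kg/h.
K2CO3 fraction = 493.43/666.14 = 0.741.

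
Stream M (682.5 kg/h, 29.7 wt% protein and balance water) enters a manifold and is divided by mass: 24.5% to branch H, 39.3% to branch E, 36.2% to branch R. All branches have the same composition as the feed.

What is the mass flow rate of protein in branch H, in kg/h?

Branch H total = 0.245×682.5 = 167.21 kg/h.
protein in H = 0.297×167.21 = 49.662 kg/h.

49.66 kg/h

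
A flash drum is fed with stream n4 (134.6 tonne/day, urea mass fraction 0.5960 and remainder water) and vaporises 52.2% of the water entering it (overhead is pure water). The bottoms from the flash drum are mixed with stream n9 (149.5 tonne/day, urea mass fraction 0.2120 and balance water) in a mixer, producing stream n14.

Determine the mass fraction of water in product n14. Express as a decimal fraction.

0.5623

Vapour removed = 0.522×0.404×134.6 = 28.386 tonne/day; concentrate = 106.21 tonne/day.
water reaching the mixer = 25.993 (from concentrate) + 149.5×0.788 = 143.8 tonne/day.
Product flow = 106.21 + 149.5 = 255.71 tonne/day; water fraction = 0.5623.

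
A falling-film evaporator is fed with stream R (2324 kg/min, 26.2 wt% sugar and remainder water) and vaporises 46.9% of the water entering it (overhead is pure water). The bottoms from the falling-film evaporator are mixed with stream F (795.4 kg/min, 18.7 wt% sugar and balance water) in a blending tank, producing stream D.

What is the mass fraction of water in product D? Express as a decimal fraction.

0.673

Vapour removed = 0.469×0.738×2324 = 804.39 kg/min; concentrate = 1519.6 kg/min.
water reaching the mixer = 910.72 (from concentrate) + 795.4×0.813 = 1557.4 kg/min.
Product flow = 1519.6 + 795.4 = 2315 kg/min; water fraction = 0.673.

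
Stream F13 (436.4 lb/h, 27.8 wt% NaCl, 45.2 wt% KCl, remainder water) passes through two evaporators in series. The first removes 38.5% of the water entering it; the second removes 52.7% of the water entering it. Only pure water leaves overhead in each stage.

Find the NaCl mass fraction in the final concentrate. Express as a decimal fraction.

0.3438

water in feed = 436.4×0.270 = 117.83 lb/h.
After stage 1: water left = (1−0.385)×117.83 = 72.464; stream total = 391.04 lb/h.
After stage 2: water left = (1−0.527)×72.464 = 34.276; final concentrate = 352.85 lb/h.
NaCl fraction = 121.32/352.85 = 0.3438.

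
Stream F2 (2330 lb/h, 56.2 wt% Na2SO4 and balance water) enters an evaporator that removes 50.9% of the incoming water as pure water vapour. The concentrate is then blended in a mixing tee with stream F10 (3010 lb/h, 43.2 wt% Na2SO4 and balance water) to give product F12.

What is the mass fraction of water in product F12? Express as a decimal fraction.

0.459

Vapour removed = 0.509×0.438×2330 = 519.45 lb/h; concentrate = 1810.5 lb/h.
water reaching the mixer = 501.09 (from concentrate) + 3010×0.568 = 2210.8 lb/h.
Product flow = 1810.5 + 3010 = 4820.5 lb/h; water fraction = 0.459.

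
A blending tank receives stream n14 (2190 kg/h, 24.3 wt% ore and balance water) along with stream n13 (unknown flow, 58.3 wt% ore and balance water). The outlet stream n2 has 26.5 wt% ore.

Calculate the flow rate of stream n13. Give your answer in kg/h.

Let n13 be the unknown flow. Total out = 2190 + n13.
ore balance: 532.17 + 0.583·n13 = 0.265·(2190 + n13)
(0.583 − 0.265)·n13 = 0.265×2190 − 532.17 = 48.18
n13 = 48.18 / 0.318 = 151.51 kg/h

151.5 kg/h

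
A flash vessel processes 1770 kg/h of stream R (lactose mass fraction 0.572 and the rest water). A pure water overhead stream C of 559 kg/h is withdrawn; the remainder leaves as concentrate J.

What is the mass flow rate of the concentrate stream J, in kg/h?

Concentrate = 1770 − 559 = 1211 kg/h.

1211 kg/h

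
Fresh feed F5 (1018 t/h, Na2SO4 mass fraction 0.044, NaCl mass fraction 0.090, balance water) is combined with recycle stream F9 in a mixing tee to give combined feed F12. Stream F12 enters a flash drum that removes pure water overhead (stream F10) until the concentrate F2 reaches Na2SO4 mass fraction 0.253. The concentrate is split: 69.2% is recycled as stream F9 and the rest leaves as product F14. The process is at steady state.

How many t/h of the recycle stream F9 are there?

397.8 t/h

Overall Na2SO4 balance (none leaves overhead): Na2SO4 in fresh feed = Na2SO4 in product, i.e. 1018×0.044 = (1−0.692)·F2·0.253.
F2 = 44.792/(0.253×0.308) = 574.82 t/h.
Recycle F9 = 0.692×574.82 = 397.77 t/h.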